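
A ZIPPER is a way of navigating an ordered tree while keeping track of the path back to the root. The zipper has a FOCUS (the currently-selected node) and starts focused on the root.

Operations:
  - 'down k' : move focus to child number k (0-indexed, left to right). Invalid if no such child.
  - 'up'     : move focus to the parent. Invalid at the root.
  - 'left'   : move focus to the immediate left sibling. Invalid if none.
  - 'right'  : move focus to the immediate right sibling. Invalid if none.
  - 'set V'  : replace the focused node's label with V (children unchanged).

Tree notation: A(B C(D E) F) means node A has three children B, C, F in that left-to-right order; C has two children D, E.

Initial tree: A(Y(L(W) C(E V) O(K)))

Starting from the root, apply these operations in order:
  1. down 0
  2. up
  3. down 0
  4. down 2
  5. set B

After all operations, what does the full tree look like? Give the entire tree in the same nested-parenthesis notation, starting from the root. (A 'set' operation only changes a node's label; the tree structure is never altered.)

Answer: A(Y(L(W) C(E V) B(K)))

Derivation:
Step 1 (down 0): focus=Y path=0 depth=1 children=['L', 'C', 'O'] left=[] right=[] parent=A
Step 2 (up): focus=A path=root depth=0 children=['Y'] (at root)
Step 3 (down 0): focus=Y path=0 depth=1 children=['L', 'C', 'O'] left=[] right=[] parent=A
Step 4 (down 2): focus=O path=0/2 depth=2 children=['K'] left=['L', 'C'] right=[] parent=Y
Step 5 (set B): focus=B path=0/2 depth=2 children=['K'] left=['L', 'C'] right=[] parent=Y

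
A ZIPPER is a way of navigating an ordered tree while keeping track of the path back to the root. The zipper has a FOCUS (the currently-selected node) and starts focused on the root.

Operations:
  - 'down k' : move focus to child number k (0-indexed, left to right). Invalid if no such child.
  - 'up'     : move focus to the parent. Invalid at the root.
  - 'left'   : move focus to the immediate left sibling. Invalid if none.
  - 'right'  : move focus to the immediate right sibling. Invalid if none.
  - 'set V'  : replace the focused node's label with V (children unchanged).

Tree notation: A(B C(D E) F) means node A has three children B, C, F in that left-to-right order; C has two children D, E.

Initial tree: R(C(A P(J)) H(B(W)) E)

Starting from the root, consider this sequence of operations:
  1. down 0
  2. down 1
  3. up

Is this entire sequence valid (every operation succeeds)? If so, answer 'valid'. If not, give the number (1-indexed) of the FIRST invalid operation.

Answer: valid

Derivation:
Step 1 (down 0): focus=C path=0 depth=1 children=['A', 'P'] left=[] right=['H', 'E'] parent=R
Step 2 (down 1): focus=P path=0/1 depth=2 children=['J'] left=['A'] right=[] parent=C
Step 3 (up): focus=C path=0 depth=1 children=['A', 'P'] left=[] right=['H', 'E'] parent=R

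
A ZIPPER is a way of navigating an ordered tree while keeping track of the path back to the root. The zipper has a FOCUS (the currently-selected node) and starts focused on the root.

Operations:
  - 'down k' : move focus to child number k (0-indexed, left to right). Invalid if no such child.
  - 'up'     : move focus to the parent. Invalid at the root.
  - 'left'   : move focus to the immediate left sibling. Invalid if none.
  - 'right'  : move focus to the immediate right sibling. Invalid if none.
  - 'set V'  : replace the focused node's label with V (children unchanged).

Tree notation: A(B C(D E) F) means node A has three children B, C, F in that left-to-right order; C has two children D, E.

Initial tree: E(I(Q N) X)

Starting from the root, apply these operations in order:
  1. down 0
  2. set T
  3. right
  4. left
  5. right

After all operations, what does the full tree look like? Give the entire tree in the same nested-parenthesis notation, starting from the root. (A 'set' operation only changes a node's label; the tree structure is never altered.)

Answer: E(T(Q N) X)

Derivation:
Step 1 (down 0): focus=I path=0 depth=1 children=['Q', 'N'] left=[] right=['X'] parent=E
Step 2 (set T): focus=T path=0 depth=1 children=['Q', 'N'] left=[] right=['X'] parent=E
Step 3 (right): focus=X path=1 depth=1 children=[] left=['T'] right=[] parent=E
Step 4 (left): focus=T path=0 depth=1 children=['Q', 'N'] left=[] right=['X'] parent=E
Step 5 (right): focus=X path=1 depth=1 children=[] left=['T'] right=[] parent=E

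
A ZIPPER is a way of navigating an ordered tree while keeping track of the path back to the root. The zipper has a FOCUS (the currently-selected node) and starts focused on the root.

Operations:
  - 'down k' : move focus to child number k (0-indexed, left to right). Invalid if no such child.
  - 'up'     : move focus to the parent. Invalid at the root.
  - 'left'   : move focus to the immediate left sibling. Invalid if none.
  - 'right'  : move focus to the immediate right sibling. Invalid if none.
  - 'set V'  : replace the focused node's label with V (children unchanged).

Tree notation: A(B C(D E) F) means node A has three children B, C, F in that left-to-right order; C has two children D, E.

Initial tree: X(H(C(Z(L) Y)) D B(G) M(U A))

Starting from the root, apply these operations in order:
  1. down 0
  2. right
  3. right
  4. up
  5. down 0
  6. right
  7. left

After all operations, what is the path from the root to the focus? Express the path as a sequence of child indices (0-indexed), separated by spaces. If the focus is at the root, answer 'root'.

Step 1 (down 0): focus=H path=0 depth=1 children=['C'] left=[] right=['D', 'B', 'M'] parent=X
Step 2 (right): focus=D path=1 depth=1 children=[] left=['H'] right=['B', 'M'] parent=X
Step 3 (right): focus=B path=2 depth=1 children=['G'] left=['H', 'D'] right=['M'] parent=X
Step 4 (up): focus=X path=root depth=0 children=['H', 'D', 'B', 'M'] (at root)
Step 5 (down 0): focus=H path=0 depth=1 children=['C'] left=[] right=['D', 'B', 'M'] parent=X
Step 6 (right): focus=D path=1 depth=1 children=[] left=['H'] right=['B', 'M'] parent=X
Step 7 (left): focus=H path=0 depth=1 children=['C'] left=[] right=['D', 'B', 'M'] parent=X

Answer: 0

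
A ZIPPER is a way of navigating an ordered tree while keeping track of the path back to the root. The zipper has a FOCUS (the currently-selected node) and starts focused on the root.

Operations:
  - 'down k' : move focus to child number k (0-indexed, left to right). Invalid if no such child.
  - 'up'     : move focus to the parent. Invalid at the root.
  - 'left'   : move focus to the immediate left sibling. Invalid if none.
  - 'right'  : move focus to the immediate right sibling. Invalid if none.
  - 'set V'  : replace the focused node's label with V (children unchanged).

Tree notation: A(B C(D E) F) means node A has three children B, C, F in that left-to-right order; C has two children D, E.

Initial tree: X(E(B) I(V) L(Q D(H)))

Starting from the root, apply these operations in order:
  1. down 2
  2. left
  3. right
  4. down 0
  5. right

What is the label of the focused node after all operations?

Answer: D

Derivation:
Step 1 (down 2): focus=L path=2 depth=1 children=['Q', 'D'] left=['E', 'I'] right=[] parent=X
Step 2 (left): focus=I path=1 depth=1 children=['V'] left=['E'] right=['L'] parent=X
Step 3 (right): focus=L path=2 depth=1 children=['Q', 'D'] left=['E', 'I'] right=[] parent=X
Step 4 (down 0): focus=Q path=2/0 depth=2 children=[] left=[] right=['D'] parent=L
Step 5 (right): focus=D path=2/1 depth=2 children=['H'] left=['Q'] right=[] parent=L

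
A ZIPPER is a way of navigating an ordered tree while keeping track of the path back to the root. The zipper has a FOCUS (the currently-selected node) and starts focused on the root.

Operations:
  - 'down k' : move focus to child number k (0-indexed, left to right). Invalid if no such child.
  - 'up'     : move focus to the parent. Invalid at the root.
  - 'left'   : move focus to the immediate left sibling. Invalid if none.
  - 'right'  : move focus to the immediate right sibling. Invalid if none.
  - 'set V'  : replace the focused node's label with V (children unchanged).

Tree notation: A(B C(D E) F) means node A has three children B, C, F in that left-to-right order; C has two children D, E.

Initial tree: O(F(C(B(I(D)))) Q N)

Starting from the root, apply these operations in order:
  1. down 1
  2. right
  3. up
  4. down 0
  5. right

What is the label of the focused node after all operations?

Step 1 (down 1): focus=Q path=1 depth=1 children=[] left=['F'] right=['N'] parent=O
Step 2 (right): focus=N path=2 depth=1 children=[] left=['F', 'Q'] right=[] parent=O
Step 3 (up): focus=O path=root depth=0 children=['F', 'Q', 'N'] (at root)
Step 4 (down 0): focus=F path=0 depth=1 children=['C'] left=[] right=['Q', 'N'] parent=O
Step 5 (right): focus=Q path=1 depth=1 children=[] left=['F'] right=['N'] parent=O

Answer: Q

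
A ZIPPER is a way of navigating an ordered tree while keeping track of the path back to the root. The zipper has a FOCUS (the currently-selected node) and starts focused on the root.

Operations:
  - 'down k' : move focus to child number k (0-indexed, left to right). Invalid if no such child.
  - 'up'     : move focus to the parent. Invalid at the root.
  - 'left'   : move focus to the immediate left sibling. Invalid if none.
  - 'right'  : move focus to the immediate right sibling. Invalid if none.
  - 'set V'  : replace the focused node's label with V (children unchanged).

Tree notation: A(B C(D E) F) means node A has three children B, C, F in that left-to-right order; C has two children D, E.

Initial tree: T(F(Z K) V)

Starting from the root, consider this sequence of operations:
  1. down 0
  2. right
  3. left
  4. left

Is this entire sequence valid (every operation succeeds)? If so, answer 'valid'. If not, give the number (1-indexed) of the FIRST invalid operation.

Answer: 4

Derivation:
Step 1 (down 0): focus=F path=0 depth=1 children=['Z', 'K'] left=[] right=['V'] parent=T
Step 2 (right): focus=V path=1 depth=1 children=[] left=['F'] right=[] parent=T
Step 3 (left): focus=F path=0 depth=1 children=['Z', 'K'] left=[] right=['V'] parent=T
Step 4 (left): INVALID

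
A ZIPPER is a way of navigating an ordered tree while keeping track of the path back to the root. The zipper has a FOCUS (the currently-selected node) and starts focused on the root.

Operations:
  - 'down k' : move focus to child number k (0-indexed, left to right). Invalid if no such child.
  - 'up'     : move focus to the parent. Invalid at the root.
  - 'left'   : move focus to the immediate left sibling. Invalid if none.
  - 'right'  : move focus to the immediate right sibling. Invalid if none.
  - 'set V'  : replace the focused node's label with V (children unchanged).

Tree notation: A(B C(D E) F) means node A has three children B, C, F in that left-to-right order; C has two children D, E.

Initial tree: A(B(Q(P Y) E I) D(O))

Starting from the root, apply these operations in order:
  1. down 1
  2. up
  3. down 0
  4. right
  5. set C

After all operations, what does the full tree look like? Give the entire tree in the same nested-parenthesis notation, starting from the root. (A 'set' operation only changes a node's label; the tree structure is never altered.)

Answer: A(B(Q(P Y) E I) C(O))

Derivation:
Step 1 (down 1): focus=D path=1 depth=1 children=['O'] left=['B'] right=[] parent=A
Step 2 (up): focus=A path=root depth=0 children=['B', 'D'] (at root)
Step 3 (down 0): focus=B path=0 depth=1 children=['Q', 'E', 'I'] left=[] right=['D'] parent=A
Step 4 (right): focus=D path=1 depth=1 children=['O'] left=['B'] right=[] parent=A
Step 5 (set C): focus=C path=1 depth=1 children=['O'] left=['B'] right=[] parent=A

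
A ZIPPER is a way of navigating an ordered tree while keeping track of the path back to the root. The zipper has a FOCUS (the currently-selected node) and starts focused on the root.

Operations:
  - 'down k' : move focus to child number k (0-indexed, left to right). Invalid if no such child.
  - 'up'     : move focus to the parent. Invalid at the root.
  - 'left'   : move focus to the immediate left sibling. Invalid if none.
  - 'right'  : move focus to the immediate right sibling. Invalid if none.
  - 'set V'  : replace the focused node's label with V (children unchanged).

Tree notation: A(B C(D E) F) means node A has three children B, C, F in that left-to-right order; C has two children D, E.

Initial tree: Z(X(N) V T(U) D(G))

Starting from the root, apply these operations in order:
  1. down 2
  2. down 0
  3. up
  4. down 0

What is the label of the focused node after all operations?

Answer: U

Derivation:
Step 1 (down 2): focus=T path=2 depth=1 children=['U'] left=['X', 'V'] right=['D'] parent=Z
Step 2 (down 0): focus=U path=2/0 depth=2 children=[] left=[] right=[] parent=T
Step 3 (up): focus=T path=2 depth=1 children=['U'] left=['X', 'V'] right=['D'] parent=Z
Step 4 (down 0): focus=U path=2/0 depth=2 children=[] left=[] right=[] parent=T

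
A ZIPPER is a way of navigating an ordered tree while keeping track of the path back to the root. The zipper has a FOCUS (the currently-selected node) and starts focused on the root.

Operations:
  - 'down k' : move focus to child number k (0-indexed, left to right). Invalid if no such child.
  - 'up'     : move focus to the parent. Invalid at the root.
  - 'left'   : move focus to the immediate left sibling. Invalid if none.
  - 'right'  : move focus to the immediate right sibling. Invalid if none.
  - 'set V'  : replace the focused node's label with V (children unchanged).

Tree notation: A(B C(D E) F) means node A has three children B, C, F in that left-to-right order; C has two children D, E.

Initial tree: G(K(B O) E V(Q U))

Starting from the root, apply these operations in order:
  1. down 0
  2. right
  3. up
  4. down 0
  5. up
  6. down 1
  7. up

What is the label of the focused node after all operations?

Answer: G

Derivation:
Step 1 (down 0): focus=K path=0 depth=1 children=['B', 'O'] left=[] right=['E', 'V'] parent=G
Step 2 (right): focus=E path=1 depth=1 children=[] left=['K'] right=['V'] parent=G
Step 3 (up): focus=G path=root depth=0 children=['K', 'E', 'V'] (at root)
Step 4 (down 0): focus=K path=0 depth=1 children=['B', 'O'] left=[] right=['E', 'V'] parent=G
Step 5 (up): focus=G path=root depth=0 children=['K', 'E', 'V'] (at root)
Step 6 (down 1): focus=E path=1 depth=1 children=[] left=['K'] right=['V'] parent=G
Step 7 (up): focus=G path=root depth=0 children=['K', 'E', 'V'] (at root)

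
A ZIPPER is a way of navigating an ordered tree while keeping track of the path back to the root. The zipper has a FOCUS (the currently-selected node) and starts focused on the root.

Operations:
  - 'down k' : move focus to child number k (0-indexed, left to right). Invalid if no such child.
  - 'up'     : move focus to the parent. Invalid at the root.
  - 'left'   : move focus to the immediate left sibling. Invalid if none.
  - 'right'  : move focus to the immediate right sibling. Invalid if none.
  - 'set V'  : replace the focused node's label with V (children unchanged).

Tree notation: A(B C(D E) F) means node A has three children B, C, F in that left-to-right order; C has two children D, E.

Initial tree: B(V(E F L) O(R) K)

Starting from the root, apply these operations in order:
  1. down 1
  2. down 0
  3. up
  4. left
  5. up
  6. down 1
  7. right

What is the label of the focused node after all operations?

Step 1 (down 1): focus=O path=1 depth=1 children=['R'] left=['V'] right=['K'] parent=B
Step 2 (down 0): focus=R path=1/0 depth=2 children=[] left=[] right=[] parent=O
Step 3 (up): focus=O path=1 depth=1 children=['R'] left=['V'] right=['K'] parent=B
Step 4 (left): focus=V path=0 depth=1 children=['E', 'F', 'L'] left=[] right=['O', 'K'] parent=B
Step 5 (up): focus=B path=root depth=0 children=['V', 'O', 'K'] (at root)
Step 6 (down 1): focus=O path=1 depth=1 children=['R'] left=['V'] right=['K'] parent=B
Step 7 (right): focus=K path=2 depth=1 children=[] left=['V', 'O'] right=[] parent=B

Answer: K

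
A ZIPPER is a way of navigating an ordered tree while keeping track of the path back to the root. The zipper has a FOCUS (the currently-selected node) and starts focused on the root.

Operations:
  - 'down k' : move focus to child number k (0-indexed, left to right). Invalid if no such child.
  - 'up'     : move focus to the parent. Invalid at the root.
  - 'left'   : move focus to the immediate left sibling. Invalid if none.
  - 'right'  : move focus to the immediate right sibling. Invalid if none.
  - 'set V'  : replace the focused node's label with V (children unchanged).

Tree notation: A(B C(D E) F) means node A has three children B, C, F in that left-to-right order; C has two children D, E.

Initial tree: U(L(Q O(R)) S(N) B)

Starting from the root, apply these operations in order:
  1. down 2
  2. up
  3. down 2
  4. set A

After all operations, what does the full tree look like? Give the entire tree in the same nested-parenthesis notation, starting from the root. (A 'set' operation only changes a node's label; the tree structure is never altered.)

Answer: U(L(Q O(R)) S(N) A)

Derivation:
Step 1 (down 2): focus=B path=2 depth=1 children=[] left=['L', 'S'] right=[] parent=U
Step 2 (up): focus=U path=root depth=0 children=['L', 'S', 'B'] (at root)
Step 3 (down 2): focus=B path=2 depth=1 children=[] left=['L', 'S'] right=[] parent=U
Step 4 (set A): focus=A path=2 depth=1 children=[] left=['L', 'S'] right=[] parent=U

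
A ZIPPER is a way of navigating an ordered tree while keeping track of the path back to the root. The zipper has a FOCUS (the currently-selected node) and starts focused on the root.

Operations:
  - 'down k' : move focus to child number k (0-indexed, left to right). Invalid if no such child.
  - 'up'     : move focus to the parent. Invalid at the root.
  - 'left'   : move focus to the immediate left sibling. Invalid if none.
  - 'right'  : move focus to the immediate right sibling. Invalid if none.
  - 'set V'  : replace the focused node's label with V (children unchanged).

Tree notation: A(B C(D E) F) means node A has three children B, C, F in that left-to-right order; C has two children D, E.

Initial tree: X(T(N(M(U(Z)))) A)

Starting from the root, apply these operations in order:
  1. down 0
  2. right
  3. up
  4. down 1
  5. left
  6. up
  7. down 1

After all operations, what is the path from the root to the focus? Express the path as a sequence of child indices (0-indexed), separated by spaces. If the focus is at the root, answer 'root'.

Step 1 (down 0): focus=T path=0 depth=1 children=['N'] left=[] right=['A'] parent=X
Step 2 (right): focus=A path=1 depth=1 children=[] left=['T'] right=[] parent=X
Step 3 (up): focus=X path=root depth=0 children=['T', 'A'] (at root)
Step 4 (down 1): focus=A path=1 depth=1 children=[] left=['T'] right=[] parent=X
Step 5 (left): focus=T path=0 depth=1 children=['N'] left=[] right=['A'] parent=X
Step 6 (up): focus=X path=root depth=0 children=['T', 'A'] (at root)
Step 7 (down 1): focus=A path=1 depth=1 children=[] left=['T'] right=[] parent=X

Answer: 1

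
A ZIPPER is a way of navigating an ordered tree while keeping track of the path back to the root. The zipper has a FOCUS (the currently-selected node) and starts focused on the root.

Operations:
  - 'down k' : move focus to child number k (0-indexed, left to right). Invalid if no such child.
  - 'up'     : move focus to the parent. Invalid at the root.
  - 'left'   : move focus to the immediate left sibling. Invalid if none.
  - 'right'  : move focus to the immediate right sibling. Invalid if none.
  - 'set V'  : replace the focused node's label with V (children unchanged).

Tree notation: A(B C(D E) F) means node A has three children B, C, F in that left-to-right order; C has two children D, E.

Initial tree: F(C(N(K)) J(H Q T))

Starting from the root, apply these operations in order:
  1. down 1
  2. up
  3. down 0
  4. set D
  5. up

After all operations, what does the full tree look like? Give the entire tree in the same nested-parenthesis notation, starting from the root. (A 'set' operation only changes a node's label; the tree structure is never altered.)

Step 1 (down 1): focus=J path=1 depth=1 children=['H', 'Q', 'T'] left=['C'] right=[] parent=F
Step 2 (up): focus=F path=root depth=0 children=['C', 'J'] (at root)
Step 3 (down 0): focus=C path=0 depth=1 children=['N'] left=[] right=['J'] parent=F
Step 4 (set D): focus=D path=0 depth=1 children=['N'] left=[] right=['J'] parent=F
Step 5 (up): focus=F path=root depth=0 children=['D', 'J'] (at root)

Answer: F(D(N(K)) J(H Q T))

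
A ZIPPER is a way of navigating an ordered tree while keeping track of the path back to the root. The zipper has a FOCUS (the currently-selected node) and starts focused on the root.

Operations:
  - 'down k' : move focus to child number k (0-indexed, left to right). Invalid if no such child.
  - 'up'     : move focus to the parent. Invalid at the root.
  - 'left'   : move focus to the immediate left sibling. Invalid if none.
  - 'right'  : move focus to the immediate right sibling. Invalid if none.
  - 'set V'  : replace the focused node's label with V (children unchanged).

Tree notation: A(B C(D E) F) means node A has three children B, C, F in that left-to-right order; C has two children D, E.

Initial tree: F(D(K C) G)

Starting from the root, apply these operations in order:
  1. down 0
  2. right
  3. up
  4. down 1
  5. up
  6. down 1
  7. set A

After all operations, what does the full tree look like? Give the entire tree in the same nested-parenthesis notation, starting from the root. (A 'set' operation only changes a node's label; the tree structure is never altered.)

Step 1 (down 0): focus=D path=0 depth=1 children=['K', 'C'] left=[] right=['G'] parent=F
Step 2 (right): focus=G path=1 depth=1 children=[] left=['D'] right=[] parent=F
Step 3 (up): focus=F path=root depth=0 children=['D', 'G'] (at root)
Step 4 (down 1): focus=G path=1 depth=1 children=[] left=['D'] right=[] parent=F
Step 5 (up): focus=F path=root depth=0 children=['D', 'G'] (at root)
Step 6 (down 1): focus=G path=1 depth=1 children=[] left=['D'] right=[] parent=F
Step 7 (set A): focus=A path=1 depth=1 children=[] left=['D'] right=[] parent=F

Answer: F(D(K C) A)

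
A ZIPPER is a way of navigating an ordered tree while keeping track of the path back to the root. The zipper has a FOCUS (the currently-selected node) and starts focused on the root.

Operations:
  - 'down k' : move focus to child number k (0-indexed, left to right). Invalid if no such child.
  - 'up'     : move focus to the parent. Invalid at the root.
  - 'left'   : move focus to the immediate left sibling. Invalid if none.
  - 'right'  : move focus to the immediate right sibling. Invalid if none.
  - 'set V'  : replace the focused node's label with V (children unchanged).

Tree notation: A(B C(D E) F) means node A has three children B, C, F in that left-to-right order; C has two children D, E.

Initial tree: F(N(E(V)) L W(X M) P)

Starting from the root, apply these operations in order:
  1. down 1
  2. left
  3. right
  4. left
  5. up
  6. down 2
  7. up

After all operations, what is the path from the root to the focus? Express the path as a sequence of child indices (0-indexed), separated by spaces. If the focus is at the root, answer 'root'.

Step 1 (down 1): focus=L path=1 depth=1 children=[] left=['N'] right=['W', 'P'] parent=F
Step 2 (left): focus=N path=0 depth=1 children=['E'] left=[] right=['L', 'W', 'P'] parent=F
Step 3 (right): focus=L path=1 depth=1 children=[] left=['N'] right=['W', 'P'] parent=F
Step 4 (left): focus=N path=0 depth=1 children=['E'] left=[] right=['L', 'W', 'P'] parent=F
Step 5 (up): focus=F path=root depth=0 children=['N', 'L', 'W', 'P'] (at root)
Step 6 (down 2): focus=W path=2 depth=1 children=['X', 'M'] left=['N', 'L'] right=['P'] parent=F
Step 7 (up): focus=F path=root depth=0 children=['N', 'L', 'W', 'P'] (at root)

Answer: root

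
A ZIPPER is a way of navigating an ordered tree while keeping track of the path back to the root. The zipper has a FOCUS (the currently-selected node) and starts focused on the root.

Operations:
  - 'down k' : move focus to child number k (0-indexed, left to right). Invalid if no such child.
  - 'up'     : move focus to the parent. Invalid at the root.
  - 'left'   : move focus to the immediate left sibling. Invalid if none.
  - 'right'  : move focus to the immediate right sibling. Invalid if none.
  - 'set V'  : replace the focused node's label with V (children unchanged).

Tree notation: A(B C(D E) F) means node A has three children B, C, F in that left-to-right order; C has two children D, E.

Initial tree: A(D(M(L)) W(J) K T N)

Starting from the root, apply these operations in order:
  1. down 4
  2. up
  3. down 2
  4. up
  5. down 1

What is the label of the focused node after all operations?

Step 1 (down 4): focus=N path=4 depth=1 children=[] left=['D', 'W', 'K', 'T'] right=[] parent=A
Step 2 (up): focus=A path=root depth=0 children=['D', 'W', 'K', 'T', 'N'] (at root)
Step 3 (down 2): focus=K path=2 depth=1 children=[] left=['D', 'W'] right=['T', 'N'] parent=A
Step 4 (up): focus=A path=root depth=0 children=['D', 'W', 'K', 'T', 'N'] (at root)
Step 5 (down 1): focus=W path=1 depth=1 children=['J'] left=['D'] right=['K', 'T', 'N'] parent=A

Answer: W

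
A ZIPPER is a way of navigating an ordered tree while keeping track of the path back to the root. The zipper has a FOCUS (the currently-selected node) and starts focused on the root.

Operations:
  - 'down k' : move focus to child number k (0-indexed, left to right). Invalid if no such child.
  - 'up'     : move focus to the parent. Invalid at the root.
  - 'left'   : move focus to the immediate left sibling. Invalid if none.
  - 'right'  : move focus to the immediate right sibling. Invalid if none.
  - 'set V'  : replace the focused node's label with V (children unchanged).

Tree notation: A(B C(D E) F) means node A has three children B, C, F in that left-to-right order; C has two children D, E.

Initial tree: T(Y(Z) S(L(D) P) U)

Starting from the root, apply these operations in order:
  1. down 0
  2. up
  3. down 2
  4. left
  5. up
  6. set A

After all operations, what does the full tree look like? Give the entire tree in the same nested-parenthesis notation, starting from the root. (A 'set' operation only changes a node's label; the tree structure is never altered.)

Answer: A(Y(Z) S(L(D) P) U)

Derivation:
Step 1 (down 0): focus=Y path=0 depth=1 children=['Z'] left=[] right=['S', 'U'] parent=T
Step 2 (up): focus=T path=root depth=0 children=['Y', 'S', 'U'] (at root)
Step 3 (down 2): focus=U path=2 depth=1 children=[] left=['Y', 'S'] right=[] parent=T
Step 4 (left): focus=S path=1 depth=1 children=['L', 'P'] left=['Y'] right=['U'] parent=T
Step 5 (up): focus=T path=root depth=0 children=['Y', 'S', 'U'] (at root)
Step 6 (set A): focus=A path=root depth=0 children=['Y', 'S', 'U'] (at root)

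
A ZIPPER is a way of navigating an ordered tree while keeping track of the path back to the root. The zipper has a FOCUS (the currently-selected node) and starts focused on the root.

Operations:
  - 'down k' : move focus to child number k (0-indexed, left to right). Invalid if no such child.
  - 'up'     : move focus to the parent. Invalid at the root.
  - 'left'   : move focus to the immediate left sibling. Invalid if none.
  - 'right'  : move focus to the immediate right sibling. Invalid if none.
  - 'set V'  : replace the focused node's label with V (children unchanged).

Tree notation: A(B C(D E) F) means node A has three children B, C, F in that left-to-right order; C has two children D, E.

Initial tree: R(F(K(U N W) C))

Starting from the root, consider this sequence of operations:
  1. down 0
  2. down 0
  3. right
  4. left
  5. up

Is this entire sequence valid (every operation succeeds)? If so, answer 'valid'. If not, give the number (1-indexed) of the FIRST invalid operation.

Answer: valid

Derivation:
Step 1 (down 0): focus=F path=0 depth=1 children=['K', 'C'] left=[] right=[] parent=R
Step 2 (down 0): focus=K path=0/0 depth=2 children=['U', 'N', 'W'] left=[] right=['C'] parent=F
Step 3 (right): focus=C path=0/1 depth=2 children=[] left=['K'] right=[] parent=F
Step 4 (left): focus=K path=0/0 depth=2 children=['U', 'N', 'W'] left=[] right=['C'] parent=F
Step 5 (up): focus=F path=0 depth=1 children=['K', 'C'] left=[] right=[] parent=R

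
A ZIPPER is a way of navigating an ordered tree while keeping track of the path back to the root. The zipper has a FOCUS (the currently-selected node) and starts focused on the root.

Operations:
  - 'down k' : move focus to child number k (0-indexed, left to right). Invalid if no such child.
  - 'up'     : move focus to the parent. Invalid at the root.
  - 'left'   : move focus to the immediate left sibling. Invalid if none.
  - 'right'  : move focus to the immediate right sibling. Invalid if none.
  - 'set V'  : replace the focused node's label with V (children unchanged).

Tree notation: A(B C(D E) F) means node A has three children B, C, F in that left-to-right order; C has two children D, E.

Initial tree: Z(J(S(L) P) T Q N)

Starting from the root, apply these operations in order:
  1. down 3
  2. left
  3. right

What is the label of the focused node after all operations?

Answer: N

Derivation:
Step 1 (down 3): focus=N path=3 depth=1 children=[] left=['J', 'T', 'Q'] right=[] parent=Z
Step 2 (left): focus=Q path=2 depth=1 children=[] left=['J', 'T'] right=['N'] parent=Z
Step 3 (right): focus=N path=3 depth=1 children=[] left=['J', 'T', 'Q'] right=[] parent=Z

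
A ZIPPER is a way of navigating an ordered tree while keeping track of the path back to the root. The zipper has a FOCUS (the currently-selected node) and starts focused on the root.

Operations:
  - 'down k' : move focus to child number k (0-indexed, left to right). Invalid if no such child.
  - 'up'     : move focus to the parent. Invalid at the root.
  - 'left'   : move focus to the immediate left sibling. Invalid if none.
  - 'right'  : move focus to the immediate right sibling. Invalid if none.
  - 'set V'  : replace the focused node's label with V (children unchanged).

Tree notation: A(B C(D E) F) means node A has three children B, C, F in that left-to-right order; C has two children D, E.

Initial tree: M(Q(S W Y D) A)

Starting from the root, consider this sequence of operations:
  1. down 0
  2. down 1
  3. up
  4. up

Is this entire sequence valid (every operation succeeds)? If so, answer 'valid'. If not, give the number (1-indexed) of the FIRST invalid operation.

Step 1 (down 0): focus=Q path=0 depth=1 children=['S', 'W', 'Y', 'D'] left=[] right=['A'] parent=M
Step 2 (down 1): focus=W path=0/1 depth=2 children=[] left=['S'] right=['Y', 'D'] parent=Q
Step 3 (up): focus=Q path=0 depth=1 children=['S', 'W', 'Y', 'D'] left=[] right=['A'] parent=M
Step 4 (up): focus=M path=root depth=0 children=['Q', 'A'] (at root)

Answer: valid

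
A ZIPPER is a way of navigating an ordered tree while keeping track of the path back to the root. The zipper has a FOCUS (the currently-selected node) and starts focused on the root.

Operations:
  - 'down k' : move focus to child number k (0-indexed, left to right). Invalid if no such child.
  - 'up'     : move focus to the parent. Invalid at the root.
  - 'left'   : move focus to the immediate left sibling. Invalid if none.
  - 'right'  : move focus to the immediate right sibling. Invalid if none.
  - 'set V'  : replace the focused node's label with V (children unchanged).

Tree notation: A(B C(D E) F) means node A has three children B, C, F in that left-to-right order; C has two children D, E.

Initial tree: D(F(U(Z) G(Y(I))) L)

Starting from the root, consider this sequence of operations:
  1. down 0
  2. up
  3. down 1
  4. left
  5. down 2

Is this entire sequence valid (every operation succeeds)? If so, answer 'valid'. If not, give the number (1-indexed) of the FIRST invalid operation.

Step 1 (down 0): focus=F path=0 depth=1 children=['U', 'G'] left=[] right=['L'] parent=D
Step 2 (up): focus=D path=root depth=0 children=['F', 'L'] (at root)
Step 3 (down 1): focus=L path=1 depth=1 children=[] left=['F'] right=[] parent=D
Step 4 (left): focus=F path=0 depth=1 children=['U', 'G'] left=[] right=['L'] parent=D
Step 5 (down 2): INVALID

Answer: 5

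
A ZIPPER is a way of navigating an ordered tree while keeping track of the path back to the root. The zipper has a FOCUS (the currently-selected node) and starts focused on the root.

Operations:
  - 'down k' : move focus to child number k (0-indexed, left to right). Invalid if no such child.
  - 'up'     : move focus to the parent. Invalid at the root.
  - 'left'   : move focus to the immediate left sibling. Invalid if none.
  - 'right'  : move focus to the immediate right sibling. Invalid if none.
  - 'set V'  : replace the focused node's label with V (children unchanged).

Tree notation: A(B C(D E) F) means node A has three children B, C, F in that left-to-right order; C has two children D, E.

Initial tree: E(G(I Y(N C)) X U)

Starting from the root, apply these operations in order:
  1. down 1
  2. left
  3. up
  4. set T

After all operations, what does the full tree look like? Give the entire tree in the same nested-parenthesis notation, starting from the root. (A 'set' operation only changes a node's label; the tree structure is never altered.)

Step 1 (down 1): focus=X path=1 depth=1 children=[] left=['G'] right=['U'] parent=E
Step 2 (left): focus=G path=0 depth=1 children=['I', 'Y'] left=[] right=['X', 'U'] parent=E
Step 3 (up): focus=E path=root depth=0 children=['G', 'X', 'U'] (at root)
Step 4 (set T): focus=T path=root depth=0 children=['G', 'X', 'U'] (at root)

Answer: T(G(I Y(N C)) X U)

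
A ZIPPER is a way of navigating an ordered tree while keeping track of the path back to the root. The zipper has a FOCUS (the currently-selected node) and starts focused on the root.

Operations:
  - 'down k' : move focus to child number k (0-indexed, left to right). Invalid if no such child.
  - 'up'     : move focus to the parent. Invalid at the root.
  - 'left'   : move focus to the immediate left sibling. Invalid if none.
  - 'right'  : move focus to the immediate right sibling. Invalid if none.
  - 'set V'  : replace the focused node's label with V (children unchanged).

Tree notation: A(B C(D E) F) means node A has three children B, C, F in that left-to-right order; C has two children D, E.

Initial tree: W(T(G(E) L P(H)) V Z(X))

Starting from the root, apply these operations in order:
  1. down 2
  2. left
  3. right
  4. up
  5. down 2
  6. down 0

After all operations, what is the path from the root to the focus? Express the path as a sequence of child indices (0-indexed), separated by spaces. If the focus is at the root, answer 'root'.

Answer: 2 0

Derivation:
Step 1 (down 2): focus=Z path=2 depth=1 children=['X'] left=['T', 'V'] right=[] parent=W
Step 2 (left): focus=V path=1 depth=1 children=[] left=['T'] right=['Z'] parent=W
Step 3 (right): focus=Z path=2 depth=1 children=['X'] left=['T', 'V'] right=[] parent=W
Step 4 (up): focus=W path=root depth=0 children=['T', 'V', 'Z'] (at root)
Step 5 (down 2): focus=Z path=2 depth=1 children=['X'] left=['T', 'V'] right=[] parent=W
Step 6 (down 0): focus=X path=2/0 depth=2 children=[] left=[] right=[] parent=Z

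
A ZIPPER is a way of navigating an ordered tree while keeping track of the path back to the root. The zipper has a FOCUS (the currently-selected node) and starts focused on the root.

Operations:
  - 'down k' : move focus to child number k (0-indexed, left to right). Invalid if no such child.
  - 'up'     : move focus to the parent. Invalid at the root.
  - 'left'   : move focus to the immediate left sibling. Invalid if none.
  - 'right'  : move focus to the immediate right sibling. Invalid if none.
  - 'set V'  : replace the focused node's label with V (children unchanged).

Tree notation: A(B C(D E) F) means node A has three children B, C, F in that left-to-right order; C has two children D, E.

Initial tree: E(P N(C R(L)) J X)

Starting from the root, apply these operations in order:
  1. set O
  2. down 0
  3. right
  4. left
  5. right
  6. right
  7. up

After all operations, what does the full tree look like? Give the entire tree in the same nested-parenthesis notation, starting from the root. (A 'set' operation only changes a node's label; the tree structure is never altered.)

Step 1 (set O): focus=O path=root depth=0 children=['P', 'N', 'J', 'X'] (at root)
Step 2 (down 0): focus=P path=0 depth=1 children=[] left=[] right=['N', 'J', 'X'] parent=O
Step 3 (right): focus=N path=1 depth=1 children=['C', 'R'] left=['P'] right=['J', 'X'] parent=O
Step 4 (left): focus=P path=0 depth=1 children=[] left=[] right=['N', 'J', 'X'] parent=O
Step 5 (right): focus=N path=1 depth=1 children=['C', 'R'] left=['P'] right=['J', 'X'] parent=O
Step 6 (right): focus=J path=2 depth=1 children=[] left=['P', 'N'] right=['X'] parent=O
Step 7 (up): focus=O path=root depth=0 children=['P', 'N', 'J', 'X'] (at root)

Answer: O(P N(C R(L)) J X)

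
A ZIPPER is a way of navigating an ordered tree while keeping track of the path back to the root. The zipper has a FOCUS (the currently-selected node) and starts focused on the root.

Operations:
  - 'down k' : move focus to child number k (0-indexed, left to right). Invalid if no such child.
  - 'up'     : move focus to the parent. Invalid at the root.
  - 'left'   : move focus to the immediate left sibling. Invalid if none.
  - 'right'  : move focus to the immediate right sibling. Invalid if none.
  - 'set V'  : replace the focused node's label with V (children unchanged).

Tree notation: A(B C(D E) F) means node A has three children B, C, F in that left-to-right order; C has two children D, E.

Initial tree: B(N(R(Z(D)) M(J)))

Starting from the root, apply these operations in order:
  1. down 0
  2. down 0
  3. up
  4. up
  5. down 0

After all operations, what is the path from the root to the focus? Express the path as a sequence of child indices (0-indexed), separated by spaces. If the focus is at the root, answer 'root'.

Answer: 0

Derivation:
Step 1 (down 0): focus=N path=0 depth=1 children=['R', 'M'] left=[] right=[] parent=B
Step 2 (down 0): focus=R path=0/0 depth=2 children=['Z'] left=[] right=['M'] parent=N
Step 3 (up): focus=N path=0 depth=1 children=['R', 'M'] left=[] right=[] parent=B
Step 4 (up): focus=B path=root depth=0 children=['N'] (at root)
Step 5 (down 0): focus=N path=0 depth=1 children=['R', 'M'] left=[] right=[] parent=B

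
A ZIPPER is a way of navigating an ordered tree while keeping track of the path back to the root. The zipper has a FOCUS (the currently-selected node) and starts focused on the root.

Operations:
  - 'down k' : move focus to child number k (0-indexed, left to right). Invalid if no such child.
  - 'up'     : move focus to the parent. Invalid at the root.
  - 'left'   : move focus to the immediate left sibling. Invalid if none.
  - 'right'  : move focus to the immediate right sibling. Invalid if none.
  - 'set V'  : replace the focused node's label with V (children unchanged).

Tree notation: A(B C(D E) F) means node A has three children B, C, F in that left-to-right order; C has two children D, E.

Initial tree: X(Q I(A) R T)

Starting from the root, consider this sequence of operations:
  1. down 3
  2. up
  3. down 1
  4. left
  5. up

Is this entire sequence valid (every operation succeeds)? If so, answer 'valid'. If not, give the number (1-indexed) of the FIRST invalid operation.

Answer: valid

Derivation:
Step 1 (down 3): focus=T path=3 depth=1 children=[] left=['Q', 'I', 'R'] right=[] parent=X
Step 2 (up): focus=X path=root depth=0 children=['Q', 'I', 'R', 'T'] (at root)
Step 3 (down 1): focus=I path=1 depth=1 children=['A'] left=['Q'] right=['R', 'T'] parent=X
Step 4 (left): focus=Q path=0 depth=1 children=[] left=[] right=['I', 'R', 'T'] parent=X
Step 5 (up): focus=X path=root depth=0 children=['Q', 'I', 'R', 'T'] (at root)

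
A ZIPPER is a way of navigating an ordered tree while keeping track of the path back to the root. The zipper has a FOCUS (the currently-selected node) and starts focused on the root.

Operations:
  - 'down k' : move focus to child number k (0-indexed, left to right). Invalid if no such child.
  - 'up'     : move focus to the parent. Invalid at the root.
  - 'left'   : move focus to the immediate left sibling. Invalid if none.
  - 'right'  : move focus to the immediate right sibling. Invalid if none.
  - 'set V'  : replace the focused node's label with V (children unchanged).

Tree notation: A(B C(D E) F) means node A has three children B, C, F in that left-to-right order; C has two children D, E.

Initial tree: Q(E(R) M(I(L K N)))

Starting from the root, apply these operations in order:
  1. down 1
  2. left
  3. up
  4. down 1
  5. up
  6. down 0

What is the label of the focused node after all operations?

Step 1 (down 1): focus=M path=1 depth=1 children=['I'] left=['E'] right=[] parent=Q
Step 2 (left): focus=E path=0 depth=1 children=['R'] left=[] right=['M'] parent=Q
Step 3 (up): focus=Q path=root depth=0 children=['E', 'M'] (at root)
Step 4 (down 1): focus=M path=1 depth=1 children=['I'] left=['E'] right=[] parent=Q
Step 5 (up): focus=Q path=root depth=0 children=['E', 'M'] (at root)
Step 6 (down 0): focus=E path=0 depth=1 children=['R'] left=[] right=['M'] parent=Q

Answer: E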